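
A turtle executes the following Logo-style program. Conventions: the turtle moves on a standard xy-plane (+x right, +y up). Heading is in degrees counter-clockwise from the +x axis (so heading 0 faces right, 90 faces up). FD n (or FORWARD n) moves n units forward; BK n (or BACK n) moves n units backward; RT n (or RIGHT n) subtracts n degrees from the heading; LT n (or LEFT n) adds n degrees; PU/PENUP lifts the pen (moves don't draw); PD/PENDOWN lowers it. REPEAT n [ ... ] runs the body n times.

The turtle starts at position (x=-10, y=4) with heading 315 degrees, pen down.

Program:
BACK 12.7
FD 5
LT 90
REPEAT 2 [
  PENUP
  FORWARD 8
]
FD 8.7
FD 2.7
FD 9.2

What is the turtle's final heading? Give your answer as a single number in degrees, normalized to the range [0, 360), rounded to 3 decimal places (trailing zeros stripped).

Answer: 45

Derivation:
Executing turtle program step by step:
Start: pos=(-10,4), heading=315, pen down
BK 12.7: (-10,4) -> (-18.98,12.98) [heading=315, draw]
FD 5: (-18.98,12.98) -> (-15.445,9.445) [heading=315, draw]
LT 90: heading 315 -> 45
REPEAT 2 [
  -- iteration 1/2 --
  PU: pen up
  FD 8: (-15.445,9.445) -> (-9.788,15.102) [heading=45, move]
  -- iteration 2/2 --
  PU: pen up
  FD 8: (-9.788,15.102) -> (-4.131,20.758) [heading=45, move]
]
FD 8.7: (-4.131,20.758) -> (2.021,26.91) [heading=45, move]
FD 2.7: (2.021,26.91) -> (3.93,28.819) [heading=45, move]
FD 9.2: (3.93,28.819) -> (10.435,35.325) [heading=45, move]
Final: pos=(10.435,35.325), heading=45, 2 segment(s) drawn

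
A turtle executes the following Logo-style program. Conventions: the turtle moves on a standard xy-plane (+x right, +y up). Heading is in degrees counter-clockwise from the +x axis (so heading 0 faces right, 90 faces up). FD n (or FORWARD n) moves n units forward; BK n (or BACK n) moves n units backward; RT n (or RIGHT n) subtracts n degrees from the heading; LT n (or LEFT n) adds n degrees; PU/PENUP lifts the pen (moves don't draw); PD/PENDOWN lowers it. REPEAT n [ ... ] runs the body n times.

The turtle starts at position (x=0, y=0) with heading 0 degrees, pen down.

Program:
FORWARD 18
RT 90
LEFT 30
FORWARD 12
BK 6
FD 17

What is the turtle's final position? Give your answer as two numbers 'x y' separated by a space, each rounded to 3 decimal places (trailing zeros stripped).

Answer: 29.5 -19.919

Derivation:
Executing turtle program step by step:
Start: pos=(0,0), heading=0, pen down
FD 18: (0,0) -> (18,0) [heading=0, draw]
RT 90: heading 0 -> 270
LT 30: heading 270 -> 300
FD 12: (18,0) -> (24,-10.392) [heading=300, draw]
BK 6: (24,-10.392) -> (21,-5.196) [heading=300, draw]
FD 17: (21,-5.196) -> (29.5,-19.919) [heading=300, draw]
Final: pos=(29.5,-19.919), heading=300, 4 segment(s) drawn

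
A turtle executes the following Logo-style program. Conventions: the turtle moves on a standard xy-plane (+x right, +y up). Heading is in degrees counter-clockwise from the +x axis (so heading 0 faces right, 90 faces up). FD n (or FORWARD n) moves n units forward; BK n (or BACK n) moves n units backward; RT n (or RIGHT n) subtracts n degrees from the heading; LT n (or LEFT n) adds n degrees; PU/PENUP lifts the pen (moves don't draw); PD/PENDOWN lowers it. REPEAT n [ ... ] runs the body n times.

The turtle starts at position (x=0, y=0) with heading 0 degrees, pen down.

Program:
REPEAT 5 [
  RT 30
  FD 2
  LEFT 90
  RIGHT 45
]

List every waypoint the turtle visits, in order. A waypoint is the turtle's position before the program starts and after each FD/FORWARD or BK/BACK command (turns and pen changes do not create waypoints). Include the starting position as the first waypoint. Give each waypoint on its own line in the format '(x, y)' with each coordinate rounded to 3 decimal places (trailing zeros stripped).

Executing turtle program step by step:
Start: pos=(0,0), heading=0, pen down
REPEAT 5 [
  -- iteration 1/5 --
  RT 30: heading 0 -> 330
  FD 2: (0,0) -> (1.732,-1) [heading=330, draw]
  LT 90: heading 330 -> 60
  RT 45: heading 60 -> 15
  -- iteration 2/5 --
  RT 30: heading 15 -> 345
  FD 2: (1.732,-1) -> (3.664,-1.518) [heading=345, draw]
  LT 90: heading 345 -> 75
  RT 45: heading 75 -> 30
  -- iteration 3/5 --
  RT 30: heading 30 -> 0
  FD 2: (3.664,-1.518) -> (5.664,-1.518) [heading=0, draw]
  LT 90: heading 0 -> 90
  RT 45: heading 90 -> 45
  -- iteration 4/5 --
  RT 30: heading 45 -> 15
  FD 2: (5.664,-1.518) -> (7.596,-1) [heading=15, draw]
  LT 90: heading 15 -> 105
  RT 45: heading 105 -> 60
  -- iteration 5/5 --
  RT 30: heading 60 -> 30
  FD 2: (7.596,-1) -> (9.328,0) [heading=30, draw]
  LT 90: heading 30 -> 120
  RT 45: heading 120 -> 75
]
Final: pos=(9.328,0), heading=75, 5 segment(s) drawn
Waypoints (6 total):
(0, 0)
(1.732, -1)
(3.664, -1.518)
(5.664, -1.518)
(7.596, -1)
(9.328, 0)

Answer: (0, 0)
(1.732, -1)
(3.664, -1.518)
(5.664, -1.518)
(7.596, -1)
(9.328, 0)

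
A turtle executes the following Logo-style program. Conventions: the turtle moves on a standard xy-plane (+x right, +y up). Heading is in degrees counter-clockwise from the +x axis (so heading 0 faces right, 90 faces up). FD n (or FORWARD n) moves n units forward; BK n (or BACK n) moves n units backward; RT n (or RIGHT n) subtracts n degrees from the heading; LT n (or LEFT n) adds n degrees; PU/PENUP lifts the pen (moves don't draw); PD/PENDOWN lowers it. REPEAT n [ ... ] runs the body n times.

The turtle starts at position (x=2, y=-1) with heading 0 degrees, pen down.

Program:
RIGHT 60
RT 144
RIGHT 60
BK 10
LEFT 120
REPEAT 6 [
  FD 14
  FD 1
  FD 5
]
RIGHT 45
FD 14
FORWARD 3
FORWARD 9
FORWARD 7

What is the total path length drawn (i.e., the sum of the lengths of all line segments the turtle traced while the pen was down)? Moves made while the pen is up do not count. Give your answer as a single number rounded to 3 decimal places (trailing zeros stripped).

Executing turtle program step by step:
Start: pos=(2,-1), heading=0, pen down
RT 60: heading 0 -> 300
RT 144: heading 300 -> 156
RT 60: heading 156 -> 96
BK 10: (2,-1) -> (3.045,-10.945) [heading=96, draw]
LT 120: heading 96 -> 216
REPEAT 6 [
  -- iteration 1/6 --
  FD 14: (3.045,-10.945) -> (-8.281,-19.174) [heading=216, draw]
  FD 1: (-8.281,-19.174) -> (-9.09,-19.762) [heading=216, draw]
  FD 5: (-9.09,-19.762) -> (-13.135,-22.701) [heading=216, draw]
  -- iteration 2/6 --
  FD 14: (-13.135,-22.701) -> (-24.461,-30.93) [heading=216, draw]
  FD 1: (-24.461,-30.93) -> (-25.27,-31.518) [heading=216, draw]
  FD 5: (-25.27,-31.518) -> (-29.315,-34.457) [heading=216, draw]
  -- iteration 3/6 --
  FD 14: (-29.315,-34.457) -> (-40.642,-42.686) [heading=216, draw]
  FD 1: (-40.642,-42.686) -> (-41.451,-43.273) [heading=216, draw]
  FD 5: (-41.451,-43.273) -> (-45.496,-46.212) [heading=216, draw]
  -- iteration 4/6 --
  FD 14: (-45.496,-46.212) -> (-56.822,-54.441) [heading=216, draw]
  FD 1: (-56.822,-54.441) -> (-57.631,-55.029) [heading=216, draw]
  FD 5: (-57.631,-55.029) -> (-61.676,-57.968) [heading=216, draw]
  -- iteration 5/6 --
  FD 14: (-61.676,-57.968) -> (-73.002,-66.197) [heading=216, draw]
  FD 1: (-73.002,-66.197) -> (-73.811,-66.785) [heading=216, draw]
  FD 5: (-73.811,-66.785) -> (-77.856,-69.724) [heading=216, draw]
  -- iteration 6/6 --
  FD 14: (-77.856,-69.724) -> (-89.183,-77.953) [heading=216, draw]
  FD 1: (-89.183,-77.953) -> (-89.992,-78.541) [heading=216, draw]
  FD 5: (-89.992,-78.541) -> (-94.037,-81.479) [heading=216, draw]
]
RT 45: heading 216 -> 171
FD 14: (-94.037,-81.479) -> (-107.864,-79.289) [heading=171, draw]
FD 3: (-107.864,-79.289) -> (-110.827,-78.82) [heading=171, draw]
FD 9: (-110.827,-78.82) -> (-119.717,-77.412) [heading=171, draw]
FD 7: (-119.717,-77.412) -> (-126.63,-76.317) [heading=171, draw]
Final: pos=(-126.63,-76.317), heading=171, 23 segment(s) drawn

Segment lengths:
  seg 1: (2,-1) -> (3.045,-10.945), length = 10
  seg 2: (3.045,-10.945) -> (-8.281,-19.174), length = 14
  seg 3: (-8.281,-19.174) -> (-9.09,-19.762), length = 1
  seg 4: (-9.09,-19.762) -> (-13.135,-22.701), length = 5
  seg 5: (-13.135,-22.701) -> (-24.461,-30.93), length = 14
  seg 6: (-24.461,-30.93) -> (-25.27,-31.518), length = 1
  seg 7: (-25.27,-31.518) -> (-29.315,-34.457), length = 5
  seg 8: (-29.315,-34.457) -> (-40.642,-42.686), length = 14
  seg 9: (-40.642,-42.686) -> (-41.451,-43.273), length = 1
  seg 10: (-41.451,-43.273) -> (-45.496,-46.212), length = 5
  seg 11: (-45.496,-46.212) -> (-56.822,-54.441), length = 14
  seg 12: (-56.822,-54.441) -> (-57.631,-55.029), length = 1
  seg 13: (-57.631,-55.029) -> (-61.676,-57.968), length = 5
  seg 14: (-61.676,-57.968) -> (-73.002,-66.197), length = 14
  seg 15: (-73.002,-66.197) -> (-73.811,-66.785), length = 1
  seg 16: (-73.811,-66.785) -> (-77.856,-69.724), length = 5
  seg 17: (-77.856,-69.724) -> (-89.183,-77.953), length = 14
  seg 18: (-89.183,-77.953) -> (-89.992,-78.541), length = 1
  seg 19: (-89.992,-78.541) -> (-94.037,-81.479), length = 5
  seg 20: (-94.037,-81.479) -> (-107.864,-79.289), length = 14
  seg 21: (-107.864,-79.289) -> (-110.827,-78.82), length = 3
  seg 22: (-110.827,-78.82) -> (-119.717,-77.412), length = 9
  seg 23: (-119.717,-77.412) -> (-126.63,-76.317), length = 7
Total = 163

Answer: 163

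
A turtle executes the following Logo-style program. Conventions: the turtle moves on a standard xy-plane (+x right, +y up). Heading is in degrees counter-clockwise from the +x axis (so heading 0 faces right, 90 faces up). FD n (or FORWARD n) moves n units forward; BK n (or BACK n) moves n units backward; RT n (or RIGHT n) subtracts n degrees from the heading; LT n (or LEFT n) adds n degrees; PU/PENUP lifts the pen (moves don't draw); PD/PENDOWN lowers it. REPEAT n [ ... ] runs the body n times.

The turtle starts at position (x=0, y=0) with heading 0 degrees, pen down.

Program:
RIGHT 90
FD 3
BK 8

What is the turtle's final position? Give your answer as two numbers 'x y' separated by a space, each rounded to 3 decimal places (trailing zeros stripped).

Executing turtle program step by step:
Start: pos=(0,0), heading=0, pen down
RT 90: heading 0 -> 270
FD 3: (0,0) -> (0,-3) [heading=270, draw]
BK 8: (0,-3) -> (0,5) [heading=270, draw]
Final: pos=(0,5), heading=270, 2 segment(s) drawn

Answer: 0 5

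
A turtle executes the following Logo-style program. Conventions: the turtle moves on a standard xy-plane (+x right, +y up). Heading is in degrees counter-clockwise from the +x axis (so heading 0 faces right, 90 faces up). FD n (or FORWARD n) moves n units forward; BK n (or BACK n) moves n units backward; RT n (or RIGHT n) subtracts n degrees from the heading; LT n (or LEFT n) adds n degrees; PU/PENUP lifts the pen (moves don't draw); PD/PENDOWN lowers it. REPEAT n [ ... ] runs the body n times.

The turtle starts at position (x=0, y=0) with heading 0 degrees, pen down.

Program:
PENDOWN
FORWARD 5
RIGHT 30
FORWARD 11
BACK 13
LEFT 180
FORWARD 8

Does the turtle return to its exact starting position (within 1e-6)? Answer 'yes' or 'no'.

Answer: no

Derivation:
Executing turtle program step by step:
Start: pos=(0,0), heading=0, pen down
PD: pen down
FD 5: (0,0) -> (5,0) [heading=0, draw]
RT 30: heading 0 -> 330
FD 11: (5,0) -> (14.526,-5.5) [heading=330, draw]
BK 13: (14.526,-5.5) -> (3.268,1) [heading=330, draw]
LT 180: heading 330 -> 150
FD 8: (3.268,1) -> (-3.66,5) [heading=150, draw]
Final: pos=(-3.66,5), heading=150, 4 segment(s) drawn

Start position: (0, 0)
Final position: (-3.66, 5)
Distance = 6.197; >= 1e-6 -> NOT closed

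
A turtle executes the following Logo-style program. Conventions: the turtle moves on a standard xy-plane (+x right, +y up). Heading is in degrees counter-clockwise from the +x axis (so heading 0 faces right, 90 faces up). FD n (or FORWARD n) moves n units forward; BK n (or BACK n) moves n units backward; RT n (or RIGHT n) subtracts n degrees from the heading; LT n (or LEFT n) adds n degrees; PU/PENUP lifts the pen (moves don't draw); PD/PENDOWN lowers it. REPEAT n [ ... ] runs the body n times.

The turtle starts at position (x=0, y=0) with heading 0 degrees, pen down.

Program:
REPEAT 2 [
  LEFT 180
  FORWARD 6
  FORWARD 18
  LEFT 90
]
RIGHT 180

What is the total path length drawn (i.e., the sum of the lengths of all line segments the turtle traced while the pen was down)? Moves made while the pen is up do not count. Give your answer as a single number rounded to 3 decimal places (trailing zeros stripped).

Answer: 48

Derivation:
Executing turtle program step by step:
Start: pos=(0,0), heading=0, pen down
REPEAT 2 [
  -- iteration 1/2 --
  LT 180: heading 0 -> 180
  FD 6: (0,0) -> (-6,0) [heading=180, draw]
  FD 18: (-6,0) -> (-24,0) [heading=180, draw]
  LT 90: heading 180 -> 270
  -- iteration 2/2 --
  LT 180: heading 270 -> 90
  FD 6: (-24,0) -> (-24,6) [heading=90, draw]
  FD 18: (-24,6) -> (-24,24) [heading=90, draw]
  LT 90: heading 90 -> 180
]
RT 180: heading 180 -> 0
Final: pos=(-24,24), heading=0, 4 segment(s) drawn

Segment lengths:
  seg 1: (0,0) -> (-6,0), length = 6
  seg 2: (-6,0) -> (-24,0), length = 18
  seg 3: (-24,0) -> (-24,6), length = 6
  seg 4: (-24,6) -> (-24,24), length = 18
Total = 48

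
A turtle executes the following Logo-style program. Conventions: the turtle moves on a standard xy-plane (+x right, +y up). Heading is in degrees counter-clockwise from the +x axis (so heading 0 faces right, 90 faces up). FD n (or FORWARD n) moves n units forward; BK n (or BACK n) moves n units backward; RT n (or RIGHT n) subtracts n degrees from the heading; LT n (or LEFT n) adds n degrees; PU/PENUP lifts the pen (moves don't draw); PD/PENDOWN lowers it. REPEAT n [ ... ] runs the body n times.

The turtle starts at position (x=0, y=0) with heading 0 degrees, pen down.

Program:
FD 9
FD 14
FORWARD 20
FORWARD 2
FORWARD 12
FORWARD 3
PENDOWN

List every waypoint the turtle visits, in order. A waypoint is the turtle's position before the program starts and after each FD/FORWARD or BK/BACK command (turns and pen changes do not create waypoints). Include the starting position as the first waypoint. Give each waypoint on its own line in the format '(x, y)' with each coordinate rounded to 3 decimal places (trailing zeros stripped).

Executing turtle program step by step:
Start: pos=(0,0), heading=0, pen down
FD 9: (0,0) -> (9,0) [heading=0, draw]
FD 14: (9,0) -> (23,0) [heading=0, draw]
FD 20: (23,0) -> (43,0) [heading=0, draw]
FD 2: (43,0) -> (45,0) [heading=0, draw]
FD 12: (45,0) -> (57,0) [heading=0, draw]
FD 3: (57,0) -> (60,0) [heading=0, draw]
PD: pen down
Final: pos=(60,0), heading=0, 6 segment(s) drawn
Waypoints (7 total):
(0, 0)
(9, 0)
(23, 0)
(43, 0)
(45, 0)
(57, 0)
(60, 0)

Answer: (0, 0)
(9, 0)
(23, 0)
(43, 0)
(45, 0)
(57, 0)
(60, 0)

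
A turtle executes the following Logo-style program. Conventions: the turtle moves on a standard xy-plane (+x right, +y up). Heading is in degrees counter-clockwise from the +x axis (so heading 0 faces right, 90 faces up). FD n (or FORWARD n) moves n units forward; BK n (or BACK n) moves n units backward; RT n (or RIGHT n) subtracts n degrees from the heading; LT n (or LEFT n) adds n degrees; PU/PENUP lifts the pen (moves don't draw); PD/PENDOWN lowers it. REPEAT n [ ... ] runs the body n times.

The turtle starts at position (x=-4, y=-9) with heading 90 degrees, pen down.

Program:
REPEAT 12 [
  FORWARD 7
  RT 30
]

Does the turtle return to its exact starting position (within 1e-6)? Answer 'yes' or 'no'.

Executing turtle program step by step:
Start: pos=(-4,-9), heading=90, pen down
REPEAT 12 [
  -- iteration 1/12 --
  FD 7: (-4,-9) -> (-4,-2) [heading=90, draw]
  RT 30: heading 90 -> 60
  -- iteration 2/12 --
  FD 7: (-4,-2) -> (-0.5,4.062) [heading=60, draw]
  RT 30: heading 60 -> 30
  -- iteration 3/12 --
  FD 7: (-0.5,4.062) -> (5.562,7.562) [heading=30, draw]
  RT 30: heading 30 -> 0
  -- iteration 4/12 --
  FD 7: (5.562,7.562) -> (12.562,7.562) [heading=0, draw]
  RT 30: heading 0 -> 330
  -- iteration 5/12 --
  FD 7: (12.562,7.562) -> (18.624,4.062) [heading=330, draw]
  RT 30: heading 330 -> 300
  -- iteration 6/12 --
  FD 7: (18.624,4.062) -> (22.124,-2) [heading=300, draw]
  RT 30: heading 300 -> 270
  -- iteration 7/12 --
  FD 7: (22.124,-2) -> (22.124,-9) [heading=270, draw]
  RT 30: heading 270 -> 240
  -- iteration 8/12 --
  FD 7: (22.124,-9) -> (18.624,-15.062) [heading=240, draw]
  RT 30: heading 240 -> 210
  -- iteration 9/12 --
  FD 7: (18.624,-15.062) -> (12.562,-18.562) [heading=210, draw]
  RT 30: heading 210 -> 180
  -- iteration 10/12 --
  FD 7: (12.562,-18.562) -> (5.562,-18.562) [heading=180, draw]
  RT 30: heading 180 -> 150
  -- iteration 11/12 --
  FD 7: (5.562,-18.562) -> (-0.5,-15.062) [heading=150, draw]
  RT 30: heading 150 -> 120
  -- iteration 12/12 --
  FD 7: (-0.5,-15.062) -> (-4,-9) [heading=120, draw]
  RT 30: heading 120 -> 90
]
Final: pos=(-4,-9), heading=90, 12 segment(s) drawn

Start position: (-4, -9)
Final position: (-4, -9)
Distance = 0; < 1e-6 -> CLOSED

Answer: yes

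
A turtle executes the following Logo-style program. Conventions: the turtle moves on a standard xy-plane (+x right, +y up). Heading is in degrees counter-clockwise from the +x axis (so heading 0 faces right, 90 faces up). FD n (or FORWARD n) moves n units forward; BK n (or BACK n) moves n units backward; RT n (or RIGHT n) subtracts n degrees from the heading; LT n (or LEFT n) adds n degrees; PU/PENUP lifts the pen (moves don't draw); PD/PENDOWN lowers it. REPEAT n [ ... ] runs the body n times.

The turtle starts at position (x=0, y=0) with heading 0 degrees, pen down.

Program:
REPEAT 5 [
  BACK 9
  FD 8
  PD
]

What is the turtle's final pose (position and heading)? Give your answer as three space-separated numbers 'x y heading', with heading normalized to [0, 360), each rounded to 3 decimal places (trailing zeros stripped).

Executing turtle program step by step:
Start: pos=(0,0), heading=0, pen down
REPEAT 5 [
  -- iteration 1/5 --
  BK 9: (0,0) -> (-9,0) [heading=0, draw]
  FD 8: (-9,0) -> (-1,0) [heading=0, draw]
  PD: pen down
  -- iteration 2/5 --
  BK 9: (-1,0) -> (-10,0) [heading=0, draw]
  FD 8: (-10,0) -> (-2,0) [heading=0, draw]
  PD: pen down
  -- iteration 3/5 --
  BK 9: (-2,0) -> (-11,0) [heading=0, draw]
  FD 8: (-11,0) -> (-3,0) [heading=0, draw]
  PD: pen down
  -- iteration 4/5 --
  BK 9: (-3,0) -> (-12,0) [heading=0, draw]
  FD 8: (-12,0) -> (-4,0) [heading=0, draw]
  PD: pen down
  -- iteration 5/5 --
  BK 9: (-4,0) -> (-13,0) [heading=0, draw]
  FD 8: (-13,0) -> (-5,0) [heading=0, draw]
  PD: pen down
]
Final: pos=(-5,0), heading=0, 10 segment(s) drawn

Answer: -5 0 0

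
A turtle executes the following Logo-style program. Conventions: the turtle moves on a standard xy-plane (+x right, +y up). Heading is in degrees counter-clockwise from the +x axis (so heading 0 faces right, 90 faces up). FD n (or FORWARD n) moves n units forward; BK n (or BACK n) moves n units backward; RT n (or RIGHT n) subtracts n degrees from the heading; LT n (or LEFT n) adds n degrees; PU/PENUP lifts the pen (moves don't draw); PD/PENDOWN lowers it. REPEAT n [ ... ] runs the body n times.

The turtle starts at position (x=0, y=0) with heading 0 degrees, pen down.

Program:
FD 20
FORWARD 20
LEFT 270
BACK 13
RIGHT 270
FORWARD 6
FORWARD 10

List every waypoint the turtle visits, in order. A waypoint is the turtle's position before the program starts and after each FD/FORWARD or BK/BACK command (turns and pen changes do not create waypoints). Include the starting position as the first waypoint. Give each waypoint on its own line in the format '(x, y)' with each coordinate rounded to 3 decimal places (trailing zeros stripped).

Executing turtle program step by step:
Start: pos=(0,0), heading=0, pen down
FD 20: (0,0) -> (20,0) [heading=0, draw]
FD 20: (20,0) -> (40,0) [heading=0, draw]
LT 270: heading 0 -> 270
BK 13: (40,0) -> (40,13) [heading=270, draw]
RT 270: heading 270 -> 0
FD 6: (40,13) -> (46,13) [heading=0, draw]
FD 10: (46,13) -> (56,13) [heading=0, draw]
Final: pos=(56,13), heading=0, 5 segment(s) drawn
Waypoints (6 total):
(0, 0)
(20, 0)
(40, 0)
(40, 13)
(46, 13)
(56, 13)

Answer: (0, 0)
(20, 0)
(40, 0)
(40, 13)
(46, 13)
(56, 13)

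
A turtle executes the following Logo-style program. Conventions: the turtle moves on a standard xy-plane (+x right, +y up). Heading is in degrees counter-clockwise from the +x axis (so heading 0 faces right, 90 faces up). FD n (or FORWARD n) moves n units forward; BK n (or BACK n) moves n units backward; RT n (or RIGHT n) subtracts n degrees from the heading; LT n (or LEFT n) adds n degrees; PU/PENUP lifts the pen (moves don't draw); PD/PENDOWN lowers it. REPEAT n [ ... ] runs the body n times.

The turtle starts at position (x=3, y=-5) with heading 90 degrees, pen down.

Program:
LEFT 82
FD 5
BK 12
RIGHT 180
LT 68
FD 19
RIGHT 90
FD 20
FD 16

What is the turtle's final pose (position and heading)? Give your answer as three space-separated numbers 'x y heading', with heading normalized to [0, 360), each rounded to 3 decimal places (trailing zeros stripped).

Executing turtle program step by step:
Start: pos=(3,-5), heading=90, pen down
LT 82: heading 90 -> 172
FD 5: (3,-5) -> (-1.951,-4.304) [heading=172, draw]
BK 12: (-1.951,-4.304) -> (9.932,-5.974) [heading=172, draw]
RT 180: heading 172 -> 352
LT 68: heading 352 -> 60
FD 19: (9.932,-5.974) -> (19.432,10.48) [heading=60, draw]
RT 90: heading 60 -> 330
FD 20: (19.432,10.48) -> (36.752,0.48) [heading=330, draw]
FD 16: (36.752,0.48) -> (50.609,-7.52) [heading=330, draw]
Final: pos=(50.609,-7.52), heading=330, 5 segment(s) drawn

Answer: 50.609 -7.52 330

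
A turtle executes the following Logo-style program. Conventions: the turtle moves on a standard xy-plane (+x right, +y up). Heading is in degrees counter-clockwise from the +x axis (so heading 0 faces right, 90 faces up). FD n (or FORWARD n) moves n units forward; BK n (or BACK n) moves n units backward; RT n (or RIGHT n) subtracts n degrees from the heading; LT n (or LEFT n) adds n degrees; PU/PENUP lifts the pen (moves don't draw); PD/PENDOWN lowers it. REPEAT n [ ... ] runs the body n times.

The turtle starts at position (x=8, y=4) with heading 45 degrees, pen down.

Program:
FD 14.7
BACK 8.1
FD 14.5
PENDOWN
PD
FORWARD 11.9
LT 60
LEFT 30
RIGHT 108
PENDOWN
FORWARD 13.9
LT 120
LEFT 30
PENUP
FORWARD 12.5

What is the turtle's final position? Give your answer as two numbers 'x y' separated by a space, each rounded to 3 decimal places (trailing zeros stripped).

Executing turtle program step by step:
Start: pos=(8,4), heading=45, pen down
FD 14.7: (8,4) -> (18.394,14.394) [heading=45, draw]
BK 8.1: (18.394,14.394) -> (12.667,8.667) [heading=45, draw]
FD 14.5: (12.667,8.667) -> (22.92,18.92) [heading=45, draw]
PD: pen down
PD: pen down
FD 11.9: (22.92,18.92) -> (31.335,27.335) [heading=45, draw]
LT 60: heading 45 -> 105
LT 30: heading 105 -> 135
RT 108: heading 135 -> 27
PD: pen down
FD 13.9: (31.335,27.335) -> (43.72,33.645) [heading=27, draw]
LT 120: heading 27 -> 147
LT 30: heading 147 -> 177
PU: pen up
FD 12.5: (43.72,33.645) -> (31.237,34.299) [heading=177, move]
Final: pos=(31.237,34.299), heading=177, 5 segment(s) drawn

Answer: 31.237 34.299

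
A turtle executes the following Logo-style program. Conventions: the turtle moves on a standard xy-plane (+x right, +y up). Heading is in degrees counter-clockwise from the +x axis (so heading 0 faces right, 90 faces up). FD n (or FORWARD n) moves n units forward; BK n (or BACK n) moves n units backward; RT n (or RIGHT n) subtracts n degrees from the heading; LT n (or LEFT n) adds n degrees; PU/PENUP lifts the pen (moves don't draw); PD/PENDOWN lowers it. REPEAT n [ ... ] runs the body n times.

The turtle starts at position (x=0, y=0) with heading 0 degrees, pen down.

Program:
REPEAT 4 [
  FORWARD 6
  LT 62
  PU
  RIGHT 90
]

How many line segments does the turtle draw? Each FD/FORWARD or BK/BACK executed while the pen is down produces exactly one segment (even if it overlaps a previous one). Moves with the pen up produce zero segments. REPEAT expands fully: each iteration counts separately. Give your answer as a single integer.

Executing turtle program step by step:
Start: pos=(0,0), heading=0, pen down
REPEAT 4 [
  -- iteration 1/4 --
  FD 6: (0,0) -> (6,0) [heading=0, draw]
  LT 62: heading 0 -> 62
  PU: pen up
  RT 90: heading 62 -> 332
  -- iteration 2/4 --
  FD 6: (6,0) -> (11.298,-2.817) [heading=332, move]
  LT 62: heading 332 -> 34
  PU: pen up
  RT 90: heading 34 -> 304
  -- iteration 3/4 --
  FD 6: (11.298,-2.817) -> (14.653,-7.791) [heading=304, move]
  LT 62: heading 304 -> 6
  PU: pen up
  RT 90: heading 6 -> 276
  -- iteration 4/4 --
  FD 6: (14.653,-7.791) -> (15.28,-13.758) [heading=276, move]
  LT 62: heading 276 -> 338
  PU: pen up
  RT 90: heading 338 -> 248
]
Final: pos=(15.28,-13.758), heading=248, 1 segment(s) drawn
Segments drawn: 1

Answer: 1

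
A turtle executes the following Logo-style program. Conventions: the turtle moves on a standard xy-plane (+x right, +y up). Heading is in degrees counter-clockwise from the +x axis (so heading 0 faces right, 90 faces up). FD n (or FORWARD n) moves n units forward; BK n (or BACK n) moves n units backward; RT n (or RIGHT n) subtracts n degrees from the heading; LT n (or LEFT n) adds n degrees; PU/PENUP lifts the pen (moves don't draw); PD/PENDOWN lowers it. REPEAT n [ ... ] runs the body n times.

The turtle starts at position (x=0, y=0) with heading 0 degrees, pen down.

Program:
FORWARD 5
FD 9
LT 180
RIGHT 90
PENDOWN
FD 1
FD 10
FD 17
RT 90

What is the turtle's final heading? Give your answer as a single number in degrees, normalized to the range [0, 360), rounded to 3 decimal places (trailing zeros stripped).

Executing turtle program step by step:
Start: pos=(0,0), heading=0, pen down
FD 5: (0,0) -> (5,0) [heading=0, draw]
FD 9: (5,0) -> (14,0) [heading=0, draw]
LT 180: heading 0 -> 180
RT 90: heading 180 -> 90
PD: pen down
FD 1: (14,0) -> (14,1) [heading=90, draw]
FD 10: (14,1) -> (14,11) [heading=90, draw]
FD 17: (14,11) -> (14,28) [heading=90, draw]
RT 90: heading 90 -> 0
Final: pos=(14,28), heading=0, 5 segment(s) drawn

Answer: 0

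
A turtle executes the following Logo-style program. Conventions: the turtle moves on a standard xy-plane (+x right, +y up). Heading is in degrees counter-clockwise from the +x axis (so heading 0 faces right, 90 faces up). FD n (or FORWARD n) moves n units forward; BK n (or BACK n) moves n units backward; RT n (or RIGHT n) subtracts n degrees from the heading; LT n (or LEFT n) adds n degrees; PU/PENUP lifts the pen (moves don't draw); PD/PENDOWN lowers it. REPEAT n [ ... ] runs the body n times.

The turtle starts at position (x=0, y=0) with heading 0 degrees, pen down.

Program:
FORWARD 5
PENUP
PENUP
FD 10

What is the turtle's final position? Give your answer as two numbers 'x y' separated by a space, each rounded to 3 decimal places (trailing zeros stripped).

Answer: 15 0

Derivation:
Executing turtle program step by step:
Start: pos=(0,0), heading=0, pen down
FD 5: (0,0) -> (5,0) [heading=0, draw]
PU: pen up
PU: pen up
FD 10: (5,0) -> (15,0) [heading=0, move]
Final: pos=(15,0), heading=0, 1 segment(s) drawn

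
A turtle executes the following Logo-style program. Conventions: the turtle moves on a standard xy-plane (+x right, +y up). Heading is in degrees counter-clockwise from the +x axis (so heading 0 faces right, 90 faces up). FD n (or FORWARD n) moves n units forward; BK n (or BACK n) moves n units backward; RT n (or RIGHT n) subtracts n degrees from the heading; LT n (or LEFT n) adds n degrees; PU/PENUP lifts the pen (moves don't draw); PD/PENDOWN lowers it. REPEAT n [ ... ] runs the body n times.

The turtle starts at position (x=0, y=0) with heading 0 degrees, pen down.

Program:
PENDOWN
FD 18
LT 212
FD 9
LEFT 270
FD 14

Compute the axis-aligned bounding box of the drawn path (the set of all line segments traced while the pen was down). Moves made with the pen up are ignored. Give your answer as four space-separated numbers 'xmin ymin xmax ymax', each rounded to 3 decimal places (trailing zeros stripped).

Answer: 0 -4.769 18 7.103

Derivation:
Executing turtle program step by step:
Start: pos=(0,0), heading=0, pen down
PD: pen down
FD 18: (0,0) -> (18,0) [heading=0, draw]
LT 212: heading 0 -> 212
FD 9: (18,0) -> (10.368,-4.769) [heading=212, draw]
LT 270: heading 212 -> 122
FD 14: (10.368,-4.769) -> (2.949,7.103) [heading=122, draw]
Final: pos=(2.949,7.103), heading=122, 3 segment(s) drawn

Segment endpoints: x in {0, 2.949, 10.368, 18}, y in {-4.769, 0, 7.103}
xmin=0, ymin=-4.769, xmax=18, ymax=7.103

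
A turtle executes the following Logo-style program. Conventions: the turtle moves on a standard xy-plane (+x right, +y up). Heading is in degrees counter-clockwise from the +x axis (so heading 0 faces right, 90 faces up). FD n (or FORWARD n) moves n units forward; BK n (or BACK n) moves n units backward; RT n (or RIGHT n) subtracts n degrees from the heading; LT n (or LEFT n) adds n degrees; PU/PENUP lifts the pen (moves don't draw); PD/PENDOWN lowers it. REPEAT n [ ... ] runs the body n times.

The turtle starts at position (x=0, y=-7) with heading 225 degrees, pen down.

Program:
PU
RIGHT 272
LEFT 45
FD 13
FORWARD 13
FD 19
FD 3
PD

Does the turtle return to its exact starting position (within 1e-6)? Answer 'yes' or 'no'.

Answer: no

Derivation:
Executing turtle program step by step:
Start: pos=(0,-7), heading=225, pen down
PU: pen up
RT 272: heading 225 -> 313
LT 45: heading 313 -> 358
FD 13: (0,-7) -> (12.992,-7.454) [heading=358, move]
FD 13: (12.992,-7.454) -> (25.984,-7.907) [heading=358, move]
FD 19: (25.984,-7.907) -> (44.973,-8.57) [heading=358, move]
FD 3: (44.973,-8.57) -> (47.971,-8.675) [heading=358, move]
PD: pen down
Final: pos=(47.971,-8.675), heading=358, 0 segment(s) drawn

Start position: (0, -7)
Final position: (47.971, -8.675)
Distance = 48; >= 1e-6 -> NOT closed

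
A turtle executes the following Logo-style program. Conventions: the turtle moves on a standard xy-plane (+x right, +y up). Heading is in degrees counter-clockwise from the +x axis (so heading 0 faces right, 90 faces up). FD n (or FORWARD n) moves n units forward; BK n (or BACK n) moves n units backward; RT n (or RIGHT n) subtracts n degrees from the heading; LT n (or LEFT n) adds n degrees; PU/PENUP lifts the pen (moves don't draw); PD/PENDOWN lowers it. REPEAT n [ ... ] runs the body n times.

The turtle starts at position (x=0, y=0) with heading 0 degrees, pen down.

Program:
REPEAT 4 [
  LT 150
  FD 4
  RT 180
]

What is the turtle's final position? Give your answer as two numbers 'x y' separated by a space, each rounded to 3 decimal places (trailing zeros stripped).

Answer: -3.464 12.928

Derivation:
Executing turtle program step by step:
Start: pos=(0,0), heading=0, pen down
REPEAT 4 [
  -- iteration 1/4 --
  LT 150: heading 0 -> 150
  FD 4: (0,0) -> (-3.464,2) [heading=150, draw]
  RT 180: heading 150 -> 330
  -- iteration 2/4 --
  LT 150: heading 330 -> 120
  FD 4: (-3.464,2) -> (-5.464,5.464) [heading=120, draw]
  RT 180: heading 120 -> 300
  -- iteration 3/4 --
  LT 150: heading 300 -> 90
  FD 4: (-5.464,5.464) -> (-5.464,9.464) [heading=90, draw]
  RT 180: heading 90 -> 270
  -- iteration 4/4 --
  LT 150: heading 270 -> 60
  FD 4: (-5.464,9.464) -> (-3.464,12.928) [heading=60, draw]
  RT 180: heading 60 -> 240
]
Final: pos=(-3.464,12.928), heading=240, 4 segment(s) drawn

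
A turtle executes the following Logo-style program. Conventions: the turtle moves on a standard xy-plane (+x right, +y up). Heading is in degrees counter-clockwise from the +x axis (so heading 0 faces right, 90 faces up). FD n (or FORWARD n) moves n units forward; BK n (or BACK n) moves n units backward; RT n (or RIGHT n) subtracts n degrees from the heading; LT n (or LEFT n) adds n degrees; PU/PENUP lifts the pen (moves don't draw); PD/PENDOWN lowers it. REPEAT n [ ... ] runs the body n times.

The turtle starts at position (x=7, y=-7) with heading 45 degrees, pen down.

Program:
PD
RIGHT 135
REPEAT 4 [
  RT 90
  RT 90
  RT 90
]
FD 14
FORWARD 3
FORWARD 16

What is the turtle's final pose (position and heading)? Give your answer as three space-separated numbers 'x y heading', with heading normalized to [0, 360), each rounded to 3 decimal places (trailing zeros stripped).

Answer: 7 -40 270

Derivation:
Executing turtle program step by step:
Start: pos=(7,-7), heading=45, pen down
PD: pen down
RT 135: heading 45 -> 270
REPEAT 4 [
  -- iteration 1/4 --
  RT 90: heading 270 -> 180
  RT 90: heading 180 -> 90
  RT 90: heading 90 -> 0
  -- iteration 2/4 --
  RT 90: heading 0 -> 270
  RT 90: heading 270 -> 180
  RT 90: heading 180 -> 90
  -- iteration 3/4 --
  RT 90: heading 90 -> 0
  RT 90: heading 0 -> 270
  RT 90: heading 270 -> 180
  -- iteration 4/4 --
  RT 90: heading 180 -> 90
  RT 90: heading 90 -> 0
  RT 90: heading 0 -> 270
]
FD 14: (7,-7) -> (7,-21) [heading=270, draw]
FD 3: (7,-21) -> (7,-24) [heading=270, draw]
FD 16: (7,-24) -> (7,-40) [heading=270, draw]
Final: pos=(7,-40), heading=270, 3 segment(s) drawn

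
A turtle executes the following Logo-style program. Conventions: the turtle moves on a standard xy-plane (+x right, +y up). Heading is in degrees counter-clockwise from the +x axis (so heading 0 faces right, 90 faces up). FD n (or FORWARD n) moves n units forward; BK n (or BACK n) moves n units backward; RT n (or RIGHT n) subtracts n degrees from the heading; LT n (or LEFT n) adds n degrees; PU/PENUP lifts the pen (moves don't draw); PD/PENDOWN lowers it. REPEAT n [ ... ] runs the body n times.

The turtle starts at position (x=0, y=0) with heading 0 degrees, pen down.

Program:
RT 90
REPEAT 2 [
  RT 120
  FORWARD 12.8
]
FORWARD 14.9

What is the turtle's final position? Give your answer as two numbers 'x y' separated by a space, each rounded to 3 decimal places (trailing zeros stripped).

Answer: 12.904 20.25

Derivation:
Executing turtle program step by step:
Start: pos=(0,0), heading=0, pen down
RT 90: heading 0 -> 270
REPEAT 2 [
  -- iteration 1/2 --
  RT 120: heading 270 -> 150
  FD 12.8: (0,0) -> (-11.085,6.4) [heading=150, draw]
  -- iteration 2/2 --
  RT 120: heading 150 -> 30
  FD 12.8: (-11.085,6.4) -> (0,12.8) [heading=30, draw]
]
FD 14.9: (0,12.8) -> (12.904,20.25) [heading=30, draw]
Final: pos=(12.904,20.25), heading=30, 3 segment(s) drawn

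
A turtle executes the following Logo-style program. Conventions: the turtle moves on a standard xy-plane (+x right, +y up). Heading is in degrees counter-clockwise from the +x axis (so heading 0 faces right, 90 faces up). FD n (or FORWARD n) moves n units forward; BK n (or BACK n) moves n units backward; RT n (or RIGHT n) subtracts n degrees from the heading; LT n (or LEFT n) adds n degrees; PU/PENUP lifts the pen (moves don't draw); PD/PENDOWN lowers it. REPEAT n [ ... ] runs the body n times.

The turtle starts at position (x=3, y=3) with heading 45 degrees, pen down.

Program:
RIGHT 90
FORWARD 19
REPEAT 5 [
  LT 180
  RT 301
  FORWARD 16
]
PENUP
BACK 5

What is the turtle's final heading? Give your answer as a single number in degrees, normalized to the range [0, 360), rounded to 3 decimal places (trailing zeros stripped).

Executing turtle program step by step:
Start: pos=(3,3), heading=45, pen down
RT 90: heading 45 -> 315
FD 19: (3,3) -> (16.435,-10.435) [heading=315, draw]
REPEAT 5 [
  -- iteration 1/5 --
  LT 180: heading 315 -> 135
  RT 301: heading 135 -> 194
  FD 16: (16.435,-10.435) -> (0.91,-14.306) [heading=194, draw]
  -- iteration 2/5 --
  LT 180: heading 194 -> 14
  RT 301: heading 14 -> 73
  FD 16: (0.91,-14.306) -> (5.588,0.995) [heading=73, draw]
  -- iteration 3/5 --
  LT 180: heading 73 -> 253
  RT 301: heading 253 -> 312
  FD 16: (5.588,0.995) -> (16.294,-10.895) [heading=312, draw]
  -- iteration 4/5 --
  LT 180: heading 312 -> 132
  RT 301: heading 132 -> 191
  FD 16: (16.294,-10.895) -> (0.588,-13.948) [heading=191, draw]
  -- iteration 5/5 --
  LT 180: heading 191 -> 11
  RT 301: heading 11 -> 70
  FD 16: (0.588,-13.948) -> (6.061,1.087) [heading=70, draw]
]
PU: pen up
BK 5: (6.061,1.087) -> (4.351,-3.612) [heading=70, move]
Final: pos=(4.351,-3.612), heading=70, 6 segment(s) drawn

Answer: 70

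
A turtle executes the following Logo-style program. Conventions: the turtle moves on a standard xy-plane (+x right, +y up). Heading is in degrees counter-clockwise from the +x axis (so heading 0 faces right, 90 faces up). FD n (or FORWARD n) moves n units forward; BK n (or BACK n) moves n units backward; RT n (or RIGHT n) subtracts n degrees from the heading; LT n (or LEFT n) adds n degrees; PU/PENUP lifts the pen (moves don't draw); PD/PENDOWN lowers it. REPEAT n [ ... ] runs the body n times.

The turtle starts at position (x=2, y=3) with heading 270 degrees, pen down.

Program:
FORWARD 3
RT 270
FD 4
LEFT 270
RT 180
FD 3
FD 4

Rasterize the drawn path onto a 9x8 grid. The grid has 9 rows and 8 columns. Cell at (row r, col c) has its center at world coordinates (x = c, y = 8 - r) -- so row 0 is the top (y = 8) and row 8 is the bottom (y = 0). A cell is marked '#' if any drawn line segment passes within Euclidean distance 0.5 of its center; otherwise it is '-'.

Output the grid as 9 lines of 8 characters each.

Segment 0: (2,3) -> (2,0)
Segment 1: (2,0) -> (6,0)
Segment 2: (6,0) -> (6,3)
Segment 3: (6,3) -> (6,7)

Answer: --------
------#-
------#-
------#-
------#-
--#---#-
--#---#-
--#---#-
--#####-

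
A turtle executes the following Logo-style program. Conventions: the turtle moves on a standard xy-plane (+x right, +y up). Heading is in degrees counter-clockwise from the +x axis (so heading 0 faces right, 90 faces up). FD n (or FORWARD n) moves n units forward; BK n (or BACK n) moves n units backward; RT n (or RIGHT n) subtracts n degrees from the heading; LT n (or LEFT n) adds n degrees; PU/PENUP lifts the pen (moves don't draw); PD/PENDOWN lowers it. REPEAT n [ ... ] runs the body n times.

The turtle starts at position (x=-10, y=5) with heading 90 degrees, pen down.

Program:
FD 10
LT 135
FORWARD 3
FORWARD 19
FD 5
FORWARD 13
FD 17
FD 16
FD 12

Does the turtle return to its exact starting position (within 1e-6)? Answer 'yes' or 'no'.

Executing turtle program step by step:
Start: pos=(-10,5), heading=90, pen down
FD 10: (-10,5) -> (-10,15) [heading=90, draw]
LT 135: heading 90 -> 225
FD 3: (-10,15) -> (-12.121,12.879) [heading=225, draw]
FD 19: (-12.121,12.879) -> (-25.556,-0.556) [heading=225, draw]
FD 5: (-25.556,-0.556) -> (-29.092,-4.092) [heading=225, draw]
FD 13: (-29.092,-4.092) -> (-38.284,-13.284) [heading=225, draw]
FD 17: (-38.284,-13.284) -> (-50.305,-25.305) [heading=225, draw]
FD 16: (-50.305,-25.305) -> (-61.619,-36.619) [heading=225, draw]
FD 12: (-61.619,-36.619) -> (-70.104,-45.104) [heading=225, draw]
Final: pos=(-70.104,-45.104), heading=225, 8 segment(s) drawn

Start position: (-10, 5)
Final position: (-70.104, -45.104)
Distance = 78.249; >= 1e-6 -> NOT closed

Answer: no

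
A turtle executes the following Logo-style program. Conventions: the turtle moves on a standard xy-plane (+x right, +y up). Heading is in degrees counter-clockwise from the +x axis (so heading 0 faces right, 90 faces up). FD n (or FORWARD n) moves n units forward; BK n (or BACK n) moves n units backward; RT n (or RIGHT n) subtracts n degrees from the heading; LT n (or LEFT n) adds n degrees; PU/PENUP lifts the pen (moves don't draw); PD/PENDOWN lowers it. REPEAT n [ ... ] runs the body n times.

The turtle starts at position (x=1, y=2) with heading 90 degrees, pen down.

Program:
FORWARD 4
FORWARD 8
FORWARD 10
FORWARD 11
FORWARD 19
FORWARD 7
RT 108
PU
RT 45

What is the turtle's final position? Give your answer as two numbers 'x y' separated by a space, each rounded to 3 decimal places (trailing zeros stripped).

Executing turtle program step by step:
Start: pos=(1,2), heading=90, pen down
FD 4: (1,2) -> (1,6) [heading=90, draw]
FD 8: (1,6) -> (1,14) [heading=90, draw]
FD 10: (1,14) -> (1,24) [heading=90, draw]
FD 11: (1,24) -> (1,35) [heading=90, draw]
FD 19: (1,35) -> (1,54) [heading=90, draw]
FD 7: (1,54) -> (1,61) [heading=90, draw]
RT 108: heading 90 -> 342
PU: pen up
RT 45: heading 342 -> 297
Final: pos=(1,61), heading=297, 6 segment(s) drawn

Answer: 1 61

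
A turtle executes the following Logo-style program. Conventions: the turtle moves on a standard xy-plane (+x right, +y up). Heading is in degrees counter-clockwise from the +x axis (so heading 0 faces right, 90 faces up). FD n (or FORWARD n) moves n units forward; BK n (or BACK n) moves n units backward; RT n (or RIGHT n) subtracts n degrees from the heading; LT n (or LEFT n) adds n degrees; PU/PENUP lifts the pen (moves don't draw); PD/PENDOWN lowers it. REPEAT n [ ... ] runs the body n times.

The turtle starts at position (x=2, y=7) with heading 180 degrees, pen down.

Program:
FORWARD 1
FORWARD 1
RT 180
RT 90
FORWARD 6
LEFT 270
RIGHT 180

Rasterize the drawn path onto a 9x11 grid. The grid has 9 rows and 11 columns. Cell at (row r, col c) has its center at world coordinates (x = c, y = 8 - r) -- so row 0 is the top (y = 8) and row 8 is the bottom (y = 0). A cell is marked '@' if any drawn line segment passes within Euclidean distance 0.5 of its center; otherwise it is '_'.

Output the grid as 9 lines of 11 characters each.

Segment 0: (2,7) -> (1,7)
Segment 1: (1,7) -> (0,7)
Segment 2: (0,7) -> (0,1)

Answer: ___________
@@@________
@__________
@__________
@__________
@__________
@__________
@__________
___________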